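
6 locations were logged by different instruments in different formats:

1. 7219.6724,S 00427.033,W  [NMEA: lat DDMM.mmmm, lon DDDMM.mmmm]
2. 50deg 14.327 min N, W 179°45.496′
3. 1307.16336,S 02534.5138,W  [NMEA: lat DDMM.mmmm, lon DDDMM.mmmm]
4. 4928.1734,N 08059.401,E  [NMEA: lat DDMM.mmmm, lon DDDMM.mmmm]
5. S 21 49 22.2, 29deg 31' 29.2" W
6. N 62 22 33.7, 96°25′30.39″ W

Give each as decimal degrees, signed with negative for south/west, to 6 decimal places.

1. -72.327873, -4.450550
2. 50.238783, -179.758267
3. -13.119389, -25.575230
4. 49.469557, 80.990017
5. -21.822833, -29.524778
6. 62.376028, -96.425108

Point 1:
  Lat: split at 2 digits → 72° and 19.6724′; 72 + 19.6724/60 = 72.3278733
  S ⇒ negate
  Lon: split at 3 digits → 004° and 27.033′; 4 + 27.033/60 = 4.4505500
  W ⇒ negate
Point 2:
  Lat: 50 + 14.327/60 = 50.2387833
  N → positive
  Longitude: 179 + 45.496/60 = 179.7582667
  W ⇒ negate
Point 3:
  Latitude: split at 2 digits → 13° and 7.16336′; 13 + 7.16336/60 = 13.1193893
  S ⇒ negate
  λ: split at 3 digits → 025° and 34.5138′; 25 + 34.5138/60 = 25.5752300
  W ⇒ negate
Point 4:
  Lat: split at 2 digits → 49° and 28.1734′; 49 + 28.1734/60 = 49.4695567
  N → positive
  Longitude: degrees = first 3 digits = 80, minutes = 59.401; 80 + 59.401/60 = 80.9900167
  E → positive
Point 5:
  φ: 49′ + 22.2″ = 49.37000′; 21 + 49.37000/60 = 21.8228333
  S → negative
  λ: 31′ + 29.2″ = 31.48667′; 29 + 31.48667/60 = 29.5247778
  W → negative
Point 6:
  Lat: 62 + 22/60 + 33.7/3600 = 62.3760278
  N ⇒ keep positive
  Lon: 96° + 25/60 + 30.39/3600 = 96 + 0.416667 + 0.008442 = 96.4251083
  W ⇒ negate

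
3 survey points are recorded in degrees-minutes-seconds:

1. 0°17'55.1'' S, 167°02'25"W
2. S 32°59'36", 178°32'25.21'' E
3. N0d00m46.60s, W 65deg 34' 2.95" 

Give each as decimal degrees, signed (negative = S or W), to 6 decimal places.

Point 1:
  Latitude: 0° + 17/60 + 55.1/3600 = 0 + 0.283333 + 0.015306 = 0.2986389
  S → negative
  Lon: 167 + 2/60 + 25/3600 = 167.0402778
  W → negative
Point 2:
  Latitude: 59′ + 36″ = 59.60000′; 32 + 59.60000/60 = 32.9933333
  S → negative
  λ: 32′ + 25.21″ = 32.42017′; 178 + 32.42017/60 = 178.5403361
  E → positive
Point 3:
  Latitude: 0° + 0/60 + 46.6/3600 = 0 + 0.000000 + 0.012944 = 0.0129444
  N ⇒ keep positive
  Longitude: 65° + 34/60 + 2.95/3600 = 65 + 0.566667 + 0.000819 = 65.5674861
  W ⇒ negate

1. -0.298639, -167.040278
2. -32.993333, 178.540336
3. 0.012944, -65.567486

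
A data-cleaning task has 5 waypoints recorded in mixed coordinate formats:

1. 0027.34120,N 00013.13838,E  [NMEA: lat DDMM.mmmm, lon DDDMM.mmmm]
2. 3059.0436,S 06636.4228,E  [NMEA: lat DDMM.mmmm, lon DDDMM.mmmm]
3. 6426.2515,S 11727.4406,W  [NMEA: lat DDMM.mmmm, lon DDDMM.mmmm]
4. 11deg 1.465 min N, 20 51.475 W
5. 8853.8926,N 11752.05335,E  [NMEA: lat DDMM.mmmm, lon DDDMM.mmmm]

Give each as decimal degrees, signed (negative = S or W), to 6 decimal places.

1. 0.455687, 0.218973
2. -30.984060, 66.607047
3. -64.437525, -117.457343
4. 11.024417, -20.857917
5. 88.898210, 117.867556

Point 1:
  Lat: degrees = first 2 digits = 0, minutes = 27.3412; 0 + 27.3412/60 = 0.4556867
  N → positive
  Longitude: degrees = first 3 digits = 0, minutes = 13.13838; 0 + 13.13838/60 = 0.2189730
  E ⇒ keep positive
Point 2:
  Lat: split at 2 digits → 30° and 59.0436′; 30 + 59.0436/60 = 30.9840600
  hemisphere S, so the sign is −
  λ: split at 3 digits → 066° and 36.4228′; 66 + 36.4228/60 = 66.6070467
  E ⇒ keep positive
Point 3:
  φ: degrees = first 2 digits = 64, minutes = 26.2515; 64 + 26.2515/60 = 64.4375250
  hemisphere S, so the sign is −
  Longitude: degrees = first 3 digits = 117, minutes = 27.4406; 117 + 27.4406/60 = 117.4573433
  W → negative
Point 4:
  Latitude: 11 + 1.465/60 = 11.0244167
  N ⇒ keep positive
  λ: 51.475′ = 0.857917°; total 20.8579167
  W ⇒ negate
Point 5:
  Lat: degrees = first 2 digits = 88, minutes = 53.8926; 88 + 53.8926/60 = 88.8982100
  N → positive
  Lon: split at 3 digits → 117° and 52.05335′; 117 + 52.05335/60 = 117.8675558
  E ⇒ keep positive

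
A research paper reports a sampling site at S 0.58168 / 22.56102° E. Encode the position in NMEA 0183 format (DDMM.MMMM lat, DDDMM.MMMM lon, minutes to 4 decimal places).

0034.9008,S / 02233.6612,E

Lat: fractional part 0.581680 → 34.900800 minutes
Lon: 22° + 0.561020 × 60 = 22° 33.661200′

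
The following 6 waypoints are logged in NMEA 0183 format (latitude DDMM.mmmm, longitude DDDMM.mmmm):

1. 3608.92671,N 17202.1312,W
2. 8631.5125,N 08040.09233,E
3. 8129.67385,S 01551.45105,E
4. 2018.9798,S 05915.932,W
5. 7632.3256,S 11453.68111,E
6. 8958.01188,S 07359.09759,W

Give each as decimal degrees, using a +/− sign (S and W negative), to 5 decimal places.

Point 1:
  Lat: degrees = first 2 digits = 36, minutes = 8.92671; 36 + 8.92671/60 = 36.148779
  N → positive
  Lon: degrees = first 3 digits = 172, minutes = 2.1312; 172 + 2.1312/60 = 172.035520
  hemisphere W, so the sign is −
Point 2:
  Latitude: split at 2 digits → 86° and 31.5125′; 86 + 31.5125/60 = 86.525208
  N → positive
  Longitude: split at 3 digits → 080° and 40.09233′; 80 + 40.09233/60 = 80.668206
  E ⇒ keep positive
Point 3:
  Latitude: degrees = first 2 digits = 81, minutes = 29.67385; 81 + 29.67385/60 = 81.494564
  hemisphere S, so the sign is −
  Longitude: degrees = first 3 digits = 15, minutes = 51.45105; 15 + 51.45105/60 = 15.857518
  E → positive
Point 4:
  φ: degrees = first 2 digits = 20, minutes = 18.9798; 20 + 18.9798/60 = 20.316330
  S → negative
  λ: split at 3 digits → 059° and 15.932′; 59 + 15.932/60 = 59.265533
  W ⇒ negate
Point 5:
  φ: degrees = first 2 digits = 76, minutes = 32.3256; 76 + 32.3256/60 = 76.538760
  hemisphere S, so the sign is −
  λ: split at 3 digits → 114° and 53.68111′; 114 + 53.68111/60 = 114.894685
  E → positive
Point 6:
  φ: split at 2 digits → 89° and 58.01188′; 89 + 58.01188/60 = 89.966865
  S → negative
  Longitude: split at 3 digits → 073° and 59.09759′; 73 + 59.09759/60 = 73.984960
  W ⇒ negate

1. 36.14878, -172.03552
2. 86.52521, 80.66821
3. -81.49456, 15.85752
4. -20.31633, -59.26553
5. -76.53876, 114.89469
6. -89.96686, -73.98496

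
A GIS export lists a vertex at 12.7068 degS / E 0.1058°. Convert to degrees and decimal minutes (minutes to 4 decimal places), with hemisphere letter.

12° 42.4080′ S, 0° 6.3480′ E

Latitude: fractional part 0.706800 → 42.408000 minutes
Longitude: 0° + 0.105800 × 60 = 0° 6.348000′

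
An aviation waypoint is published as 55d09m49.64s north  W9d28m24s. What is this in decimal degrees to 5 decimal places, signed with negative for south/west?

Lat: 9′ + 49.64″ = 9.82733′; 55 + 9.82733/60 = 55.163789
N ⇒ keep positive
Longitude: 9 + 28/60 + 24/3600 = 9.473333
W ⇒ negate

55.16379, -9.47333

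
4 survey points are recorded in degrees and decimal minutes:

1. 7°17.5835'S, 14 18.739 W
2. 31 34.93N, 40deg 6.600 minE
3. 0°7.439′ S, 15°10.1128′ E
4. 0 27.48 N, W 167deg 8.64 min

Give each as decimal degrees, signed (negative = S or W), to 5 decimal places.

1. -7.29306, -14.31232
2. 31.58217, 40.11000
3. -0.12398, 15.16855
4. 0.45800, -167.14400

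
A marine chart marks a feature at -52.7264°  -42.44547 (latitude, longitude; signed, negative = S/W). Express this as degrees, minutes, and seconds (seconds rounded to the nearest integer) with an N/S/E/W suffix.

52°43′35″ S, 42°26′44″ W

Latitude is negative → S; |value| = 52.726400
φ: 0.726400° → 43.58400′; 0.58400 × 60 = 35.04″
Longitude is negative → W; |value| = 42.445470
Lon: 0.445470° → 26.72820′; 0.72820 × 60 = 43.69″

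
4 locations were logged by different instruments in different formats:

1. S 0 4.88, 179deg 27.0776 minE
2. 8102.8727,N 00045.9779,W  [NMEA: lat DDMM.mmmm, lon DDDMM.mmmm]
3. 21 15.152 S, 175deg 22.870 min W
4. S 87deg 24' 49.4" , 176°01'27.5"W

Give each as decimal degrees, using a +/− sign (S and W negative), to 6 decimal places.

Point 1:
  φ: 0 + 4.88/60 = 0.0813333
  S ⇒ negate
  Longitude: 27.0776′ = 0.451293°; total 179.4512933
  E → positive
Point 2:
  φ: split at 2 digits → 81° and 2.8727′; 81 + 2.8727/60 = 81.0478783
  N ⇒ keep positive
  Lon: degrees = first 3 digits = 0, minutes = 45.9779; 0 + 45.9779/60 = 0.7662983
  W ⇒ negate
Point 3:
  Lat: 21 + 15.152/60 = 21.2525333
  S ⇒ negate
  Lon: 22.87′ = 0.381167°; total 175.3811667
  hemisphere W, so the sign is −
Point 4:
  Lat: 87° + 24/60 + 49.4/3600 = 87 + 0.400000 + 0.013722 = 87.4137222
  hemisphere S, so the sign is −
  Longitude: 176 + 1/60 + 27.5/3600 = 176.0243056
  W → negative

1. -0.081333, 179.451293
2. 81.047878, -0.766298
3. -21.252533, -175.381167
4. -87.413722, -176.024306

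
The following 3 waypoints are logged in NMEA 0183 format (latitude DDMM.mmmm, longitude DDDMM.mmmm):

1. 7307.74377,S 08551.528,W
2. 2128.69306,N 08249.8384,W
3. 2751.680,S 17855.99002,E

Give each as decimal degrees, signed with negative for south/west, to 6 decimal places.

1. -73.129063, -85.858800
2. 21.478218, -82.830640
3. -27.861333, 178.933167

Point 1:
  Lat: degrees = first 2 digits = 73, minutes = 7.74377; 73 + 7.74377/60 = 73.1290628
  hemisphere S, so the sign is −
  λ: split at 3 digits → 085° and 51.528′; 85 + 51.528/60 = 85.8588000
  W ⇒ negate
Point 2:
  φ: degrees = first 2 digits = 21, minutes = 28.69306; 21 + 28.69306/60 = 21.4782177
  N ⇒ keep positive
  Lon: degrees = first 3 digits = 82, minutes = 49.8384; 82 + 49.8384/60 = 82.8306400
  W ⇒ negate
Point 3:
  φ: degrees = first 2 digits = 27, minutes = 51.68; 27 + 51.68/60 = 27.8613333
  S → negative
  Lon: degrees = first 3 digits = 178, minutes = 55.99002; 178 + 55.99002/60 = 178.9331670
  E → positive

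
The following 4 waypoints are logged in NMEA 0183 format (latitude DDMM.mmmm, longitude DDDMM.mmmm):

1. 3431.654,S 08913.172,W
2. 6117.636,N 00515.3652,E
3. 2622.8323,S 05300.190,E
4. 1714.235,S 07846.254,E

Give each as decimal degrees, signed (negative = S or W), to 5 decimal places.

1. -34.52757, -89.21953
2. 61.29393, 5.25609
3. -26.38054, 53.00317
4. -17.23725, 78.77090

Point 1:
  φ: split at 2 digits → 34° and 31.654′; 34 + 31.654/60 = 34.527567
  S → negative
  Lon: degrees = first 3 digits = 89, minutes = 13.172; 89 + 13.172/60 = 89.219533
  W → negative
Point 2:
  Latitude: degrees = first 2 digits = 61, minutes = 17.636; 61 + 17.636/60 = 61.293933
  N ⇒ keep positive
  Lon: degrees = first 3 digits = 5, minutes = 15.3652; 5 + 15.3652/60 = 5.256087
  E → positive
Point 3:
  Latitude: degrees = first 2 digits = 26, minutes = 22.8323; 26 + 22.8323/60 = 26.380538
  S → negative
  λ: degrees = first 3 digits = 53, minutes = 0.19; 53 + 0.19/60 = 53.003167
  E → positive
Point 4:
  Latitude: split at 2 digits → 17° and 14.235′; 17 + 14.235/60 = 17.237250
  S ⇒ negate
  Lon: split at 3 digits → 078° and 46.254′; 78 + 46.254/60 = 78.770900
  E ⇒ keep positive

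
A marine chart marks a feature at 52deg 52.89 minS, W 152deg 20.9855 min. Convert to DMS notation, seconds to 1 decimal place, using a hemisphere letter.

φ: 52.89000′ → 52′ and 0.89000 × 60 = 53.400″
λ: 20.98550′ → 20′ and 0.98550 × 60 = 59.130″

52°52′53.4″ S, 152°20′59.1″ W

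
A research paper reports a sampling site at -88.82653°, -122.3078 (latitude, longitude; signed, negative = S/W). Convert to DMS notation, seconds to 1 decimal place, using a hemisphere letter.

88°49′35.5″ S, 122°18′28.1″ W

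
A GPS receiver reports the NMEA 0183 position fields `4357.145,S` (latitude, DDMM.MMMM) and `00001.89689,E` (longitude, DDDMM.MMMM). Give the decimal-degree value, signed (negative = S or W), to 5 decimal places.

Latitude: degrees = first 2 digits = 43, minutes = 57.145; 43 + 57.145/60 = 43.952417
hemisphere S, so the sign is −
λ: degrees = first 3 digits = 0, minutes = 1.89689; 0 + 1.89689/60 = 0.031615
E ⇒ keep positive

-43.95242, 0.03161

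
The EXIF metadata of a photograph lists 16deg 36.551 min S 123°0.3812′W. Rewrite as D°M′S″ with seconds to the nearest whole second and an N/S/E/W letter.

16°36′33″ S, 123°00′23″ W

Lat: fractional minutes 0.55100 × 60 = 33.06″
Lon: fractional minutes 0.38120 × 60 = 22.87″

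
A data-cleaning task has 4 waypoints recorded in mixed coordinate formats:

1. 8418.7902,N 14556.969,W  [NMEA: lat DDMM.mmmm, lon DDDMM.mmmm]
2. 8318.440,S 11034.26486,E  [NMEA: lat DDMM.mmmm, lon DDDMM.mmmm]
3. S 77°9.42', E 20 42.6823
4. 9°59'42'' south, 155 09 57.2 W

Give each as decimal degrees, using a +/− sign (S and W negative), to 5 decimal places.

1. 84.31317, -145.94948
2. -83.30733, 110.57108
3. -77.15700, 20.71137
4. -9.99500, -155.16589

Point 1:
  Latitude: split at 2 digits → 84° and 18.7902′; 84 + 18.7902/60 = 84.313170
  N → positive
  Longitude: degrees = first 3 digits = 145, minutes = 56.969; 145 + 56.969/60 = 145.949483
  hemisphere W, so the sign is −
Point 2:
  φ: split at 2 digits → 83° and 18.44′; 83 + 18.44/60 = 83.307333
  S → negative
  λ: split at 3 digits → 110° and 34.26486′; 110 + 34.26486/60 = 110.571081
  E ⇒ keep positive
Point 3:
  Lat: 77 + 9.42/60 = 77.157000
  hemisphere S, so the sign is −
  Lon: 42.6823′ = 0.711372°; total 20.711372
  E ⇒ keep positive
Point 4:
  Latitude: 59′ + 42″ = 59.70000′; 9 + 59.70000/60 = 9.995000
  S ⇒ negate
  Lon: 9′ + 57.2″ = 9.95333′; 155 + 9.95333/60 = 155.165889
  hemisphere W, so the sign is −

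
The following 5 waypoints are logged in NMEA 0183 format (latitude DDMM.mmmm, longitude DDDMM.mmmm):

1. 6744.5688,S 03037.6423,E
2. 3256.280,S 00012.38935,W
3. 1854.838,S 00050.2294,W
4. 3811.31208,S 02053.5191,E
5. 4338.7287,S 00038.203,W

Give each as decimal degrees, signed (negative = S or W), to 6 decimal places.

Point 1:
  φ: degrees = first 2 digits = 67, minutes = 44.5688; 67 + 44.5688/60 = 67.7428133
  S ⇒ negate
  Lon: split at 3 digits → 030° and 37.6423′; 30 + 37.6423/60 = 30.6273717
  E → positive
Point 2:
  φ: split at 2 digits → 32° and 56.28′; 32 + 56.28/60 = 32.9380000
  S ⇒ negate
  Lon: split at 3 digits → 000° and 12.38935′; 0 + 12.38935/60 = 0.2064892
  hemisphere W, so the sign is −
Point 3:
  Lat: split at 2 digits → 18° and 54.838′; 18 + 54.838/60 = 18.9139667
  S ⇒ negate
  Longitude: degrees = first 3 digits = 0, minutes = 50.2294; 0 + 50.2294/60 = 0.8371567
  hemisphere W, so the sign is −
Point 4:
  Latitude: degrees = first 2 digits = 38, minutes = 11.31208; 38 + 11.31208/60 = 38.1885347
  S → negative
  Longitude: degrees = first 3 digits = 20, minutes = 53.5191; 20 + 53.5191/60 = 20.8919850
  E ⇒ keep positive
Point 5:
  φ: split at 2 digits → 43° and 38.7287′; 43 + 38.7287/60 = 43.6454783
  hemisphere S, so the sign is −
  Lon: split at 3 digits → 000° and 38.203′; 0 + 38.203/60 = 0.6367167
  W ⇒ negate

1. -67.742813, 30.627372
2. -32.938000, -0.206489
3. -18.913967, -0.837157
4. -38.188535, 20.891985
5. -43.645478, -0.636717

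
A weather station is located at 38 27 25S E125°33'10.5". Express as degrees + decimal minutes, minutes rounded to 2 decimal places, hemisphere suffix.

φ: seconds/60 = 0.41667; minutes = 27 + 0.41667 = 27.4167
Longitude: seconds/60 = 0.17500; minutes = 33 + 0.17500 = 33.1750

38° 27.42′ S, 125° 33.18′ E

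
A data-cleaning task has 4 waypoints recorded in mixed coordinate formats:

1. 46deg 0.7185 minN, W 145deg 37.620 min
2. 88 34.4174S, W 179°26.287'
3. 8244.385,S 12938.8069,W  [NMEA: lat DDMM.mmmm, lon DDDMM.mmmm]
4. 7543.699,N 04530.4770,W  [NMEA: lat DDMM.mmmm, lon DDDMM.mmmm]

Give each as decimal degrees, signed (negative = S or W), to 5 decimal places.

1. 46.01198, -145.62700
2. -88.57362, -179.43812
3. -82.73975, -129.64678
4. 75.72832, -45.50795

Point 1:
  Latitude: 46 + 0.7185/60 = 46.011975
  N → positive
  Longitude: 145 + 37.62/60 = 145.627000
  W → negative
Point 2:
  Latitude: 88 + 34.4174/60 = 88.573623
  S → negative
  λ: 179 + 26.287/60 = 179.438117
  W → negative
Point 3:
  φ: split at 2 digits → 82° and 44.385′; 82 + 44.385/60 = 82.739750
  S ⇒ negate
  Lon: degrees = first 3 digits = 129, minutes = 38.8069; 129 + 38.8069/60 = 129.646782
  hemisphere W, so the sign is −
Point 4:
  Latitude: degrees = first 2 digits = 75, minutes = 43.699; 75 + 43.699/60 = 75.728317
  N ⇒ keep positive
  λ: degrees = first 3 digits = 45, minutes = 30.477; 45 + 30.477/60 = 45.507950
  hemisphere W, so the sign is −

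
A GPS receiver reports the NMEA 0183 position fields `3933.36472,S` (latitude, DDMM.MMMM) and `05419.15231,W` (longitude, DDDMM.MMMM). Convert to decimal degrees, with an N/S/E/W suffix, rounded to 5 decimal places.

φ: split at 2 digits → 39° and 33.36472′; 39 + 33.36472/60 = 39.556079
λ: split at 3 digits → 054° and 19.15231′; 54 + 19.15231/60 = 54.319205

39.55608° S, 54.31921° W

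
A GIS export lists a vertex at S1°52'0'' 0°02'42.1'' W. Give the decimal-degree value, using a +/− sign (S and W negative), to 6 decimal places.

-1.866667, -0.045028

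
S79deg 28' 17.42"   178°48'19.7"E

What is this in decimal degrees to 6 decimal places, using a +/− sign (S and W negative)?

-79.471506, 178.805472

φ: 79° + 28/60 + 17.42/3600 = 79 + 0.466667 + 0.004839 = 79.4715056
hemisphere S, so the sign is −
Lon: 178° + 48/60 + 19.7/3600 = 178 + 0.800000 + 0.005472 = 178.8054722
E ⇒ keep positive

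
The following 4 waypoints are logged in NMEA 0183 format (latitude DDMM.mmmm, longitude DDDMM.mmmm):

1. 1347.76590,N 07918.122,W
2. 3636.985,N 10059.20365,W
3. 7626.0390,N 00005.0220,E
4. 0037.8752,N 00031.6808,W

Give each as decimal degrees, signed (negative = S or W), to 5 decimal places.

1. 13.79610, -79.30203
2. 36.61642, -100.98673
3. 76.43398, 0.08370
4. 0.63125, -0.52801

Point 1:
  Latitude: split at 2 digits → 13° and 47.7659′; 13 + 47.7659/60 = 13.796098
  N → positive
  Lon: degrees = first 3 digits = 79, minutes = 18.122; 79 + 18.122/60 = 79.302033
  hemisphere W, so the sign is −
Point 2:
  φ: split at 2 digits → 36° and 36.985′; 36 + 36.985/60 = 36.616417
  N ⇒ keep positive
  Longitude: degrees = first 3 digits = 100, minutes = 59.20365; 100 + 59.20365/60 = 100.986728
  W ⇒ negate
Point 3:
  φ: degrees = first 2 digits = 76, minutes = 26.039; 76 + 26.039/60 = 76.433983
  N → positive
  λ: degrees = first 3 digits = 0, minutes = 5.022; 0 + 5.022/60 = 0.083700
  E ⇒ keep positive
Point 4:
  Latitude: split at 2 digits → 00° and 37.8752′; 0 + 37.8752/60 = 0.631253
  N → positive
  Longitude: split at 3 digits → 000° and 31.6808′; 0 + 31.6808/60 = 0.528013
  W ⇒ negate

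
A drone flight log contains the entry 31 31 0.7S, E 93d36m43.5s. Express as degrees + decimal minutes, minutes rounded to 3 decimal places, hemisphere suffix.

31° 31.012′ S, 93° 36.725′ E

Lat: 31 + 0.7/60 = 31.01167′
Lon: seconds/60 = 0.72500; minutes = 36 + 0.72500 = 36.72500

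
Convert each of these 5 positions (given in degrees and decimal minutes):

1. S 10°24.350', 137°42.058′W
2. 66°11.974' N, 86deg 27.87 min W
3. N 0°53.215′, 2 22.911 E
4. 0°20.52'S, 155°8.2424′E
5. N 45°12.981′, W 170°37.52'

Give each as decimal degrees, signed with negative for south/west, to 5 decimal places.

1. -10.40583, -137.70097
2. 66.19957, -86.46450
3. 0.88692, 2.38185
4. -0.34200, 155.13737
5. 45.21635, -170.62533

Point 1:
  Lat: 24.35′ = 0.405833°; total 10.405833
  S → negative
  Lon: 42.058′ = 0.700967°; total 137.700967
  hemisphere W, so the sign is −
Point 2:
  φ: 66 + 11.974/60 = 66.199567
  N ⇒ keep positive
  Lon: 27.87′ = 0.464500°; total 86.464500
  W ⇒ negate
Point 3:
  Latitude: 53.215′ = 0.886917°; total 0.886917
  N → positive
  Longitude: 2 + 22.911/60 = 2.381850
  E → positive
Point 4:
  φ: 0 + 20.52/60 = 0.342000
  hemisphere S, so the sign is −
  λ: 155 + 8.2424/60 = 155.137373
  E → positive
Point 5:
  Lat: 12.981′ = 0.216350°; total 45.216350
  N → positive
  Lon: 170 + 37.52/60 = 170.625333
  W → negative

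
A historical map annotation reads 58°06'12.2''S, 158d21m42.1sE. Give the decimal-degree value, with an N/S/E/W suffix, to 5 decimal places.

58.10339° S, 158.36169° E

Lat: 6′ + 12.2″ = 6.20333′; 58 + 6.20333/60 = 58.103389
Lon: 21′ + 42.1″ = 21.70167′; 158 + 21.70167/60 = 158.361694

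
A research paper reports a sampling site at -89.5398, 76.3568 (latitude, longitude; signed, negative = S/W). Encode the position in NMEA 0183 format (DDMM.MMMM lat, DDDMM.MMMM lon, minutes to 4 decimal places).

Latitude is negative → S; |value| = 89.539800
Latitude: 89° + 0.539800 × 60 = 89° 32.388000′
Lon: 76° + 0.356800 × 60 = 76° 21.408000′

8932.3880,S / 07621.4080,E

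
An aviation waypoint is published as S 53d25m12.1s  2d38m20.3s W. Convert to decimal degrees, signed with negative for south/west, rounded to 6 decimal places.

-53.420028, -2.638972

φ: 53° + 25/60 + 12.1/3600 = 53 + 0.416667 + 0.003361 = 53.4200278
S ⇒ negate
λ: 2° + 38/60 + 20.3/3600 = 2 + 0.633333 + 0.005639 = 2.6389722
W ⇒ negate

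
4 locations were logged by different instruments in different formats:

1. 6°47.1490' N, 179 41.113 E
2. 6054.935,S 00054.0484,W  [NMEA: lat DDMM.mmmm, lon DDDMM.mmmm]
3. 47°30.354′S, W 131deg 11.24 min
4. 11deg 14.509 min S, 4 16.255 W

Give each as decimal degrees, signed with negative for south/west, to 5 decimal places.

Point 1:
  Latitude: 6 + 47.149/60 = 6.785817
  N → positive
  Lon: 41.113′ = 0.685217°; total 179.685217
  E ⇒ keep positive
Point 2:
  Latitude: degrees = first 2 digits = 60, minutes = 54.935; 60 + 54.935/60 = 60.915583
  hemisphere S, so the sign is −
  Lon: degrees = first 3 digits = 0, minutes = 54.0484; 0 + 54.0484/60 = 0.900807
  W → negative
Point 3:
  Lat: 30.354′ = 0.505900°; total 47.505900
  S → negative
  Lon: 131 + 11.24/60 = 131.187333
  W ⇒ negate
Point 4:
  Latitude: 11 + 14.509/60 = 11.241817
  S → negative
  λ: 16.255′ = 0.270917°; total 4.270917
  hemisphere W, so the sign is −

1. 6.78582, 179.68522
2. -60.91558, -0.90081
3. -47.50590, -131.18733
4. -11.24182, -4.27092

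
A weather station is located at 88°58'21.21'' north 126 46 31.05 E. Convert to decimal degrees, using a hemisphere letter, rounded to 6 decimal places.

88.972558° N, 126.775292° E

Lat: 88° + 58/60 + 21.21/3600 = 88 + 0.966667 + 0.005892 = 88.9725583
Lon: 46′ + 31.05″ = 46.51750′; 126 + 46.51750/60 = 126.7752917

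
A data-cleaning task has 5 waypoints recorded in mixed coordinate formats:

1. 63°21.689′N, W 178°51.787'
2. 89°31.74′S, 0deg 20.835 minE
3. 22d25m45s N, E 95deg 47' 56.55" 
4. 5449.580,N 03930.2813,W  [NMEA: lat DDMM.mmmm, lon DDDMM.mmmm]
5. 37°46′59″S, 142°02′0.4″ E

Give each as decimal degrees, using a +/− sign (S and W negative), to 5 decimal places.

Point 1:
  Latitude: 21.689′ = 0.361483°; total 63.361483
  N → positive
  Longitude: 178 + 51.787/60 = 178.863117
  W ⇒ negate
Point 2:
  Latitude: 89 + 31.74/60 = 89.529000
  hemisphere S, so the sign is −
  Longitude: 20.835′ = 0.347250°; total 0.347250
  E → positive
Point 3:
  Lat: 25′ + 45″ = 25.75000′; 22 + 25.75000/60 = 22.429167
  N → positive
  Lon: 95° + 47/60 + 56.55/3600 = 95 + 0.783333 + 0.015708 = 95.799042
  E → positive
Point 4:
  Lat: split at 2 digits → 54° and 49.58′; 54 + 49.58/60 = 54.826333
  N ⇒ keep positive
  λ: degrees = first 3 digits = 39, minutes = 30.2813; 39 + 30.2813/60 = 39.504688
  hemisphere W, so the sign is −
Point 5:
  Lat: 46′ + 59″ = 46.98333′; 37 + 46.98333/60 = 37.783056
  S ⇒ negate
  λ: 142° + 2/60 + 0.4/3600 = 142 + 0.033333 + 0.000111 = 142.033444
  E → positive

1. 63.36148, -178.86312
2. -89.52900, 0.34725
3. 22.42917, 95.79904
4. 54.82633, -39.50469
5. -37.78306, 142.03344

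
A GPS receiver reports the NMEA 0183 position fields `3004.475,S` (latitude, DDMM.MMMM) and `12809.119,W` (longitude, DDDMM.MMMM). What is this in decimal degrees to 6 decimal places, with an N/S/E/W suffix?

Latitude: degrees = first 2 digits = 30, minutes = 4.475; 30 + 4.475/60 = 30.0745833
Lon: split at 3 digits → 128° and 9.119′; 128 + 9.119/60 = 128.1519833

30.074583° S, 128.151983° W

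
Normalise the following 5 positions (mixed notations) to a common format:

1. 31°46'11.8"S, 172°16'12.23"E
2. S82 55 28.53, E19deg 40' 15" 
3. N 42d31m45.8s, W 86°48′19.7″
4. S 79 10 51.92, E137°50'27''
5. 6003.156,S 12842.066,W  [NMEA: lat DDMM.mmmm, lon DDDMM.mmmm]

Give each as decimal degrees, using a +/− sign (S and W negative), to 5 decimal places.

Point 1:
  Lat: 46′ + 11.8″ = 46.19667′; 31 + 46.19667/60 = 31.769944
  S → negative
  Lon: 172° + 16/60 + 12.23/3600 = 172 + 0.266667 + 0.003397 = 172.270064
  E → positive
Point 2:
  φ: 55′ + 28.53″ = 55.47550′; 82 + 55.47550/60 = 82.924592
  hemisphere S, so the sign is −
  Longitude: 19 + 40/60 + 15/3600 = 19.670833
  E → positive
Point 3:
  Latitude: 42 + 31/60 + 45.8/3600 = 42.529389
  N → positive
  Lon: 86° + 48/60 + 19.7/3600 = 86 + 0.800000 + 0.005472 = 86.805472
  W → negative
Point 4:
  Latitude: 79° + 10/60 + 51.92/3600 = 79 + 0.166667 + 0.014422 = 79.181089
  hemisphere S, so the sign is −
  λ: 137 + 50/60 + 27/3600 = 137.840833
  E → positive
Point 5:
  Lat: degrees = first 2 digits = 60, minutes = 3.156; 60 + 3.156/60 = 60.052600
  S → negative
  Longitude: split at 3 digits → 128° and 42.066′; 128 + 42.066/60 = 128.701100
  hemisphere W, so the sign is −

1. -31.76994, 172.27006
2. -82.92459, 19.67083
3. 42.52939, -86.80547
4. -79.18109, 137.84083
5. -60.05260, -128.70110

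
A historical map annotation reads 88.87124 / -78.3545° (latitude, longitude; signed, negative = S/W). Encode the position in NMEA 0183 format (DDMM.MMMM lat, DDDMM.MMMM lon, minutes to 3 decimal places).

8852.274,N / 07821.270,W

φ: fractional part 0.871240 → 52.27440 minutes
Longitude is negative → W; |value| = 78.354500
Lon: 78° + 0.354500 × 60 = 78° 21.27000′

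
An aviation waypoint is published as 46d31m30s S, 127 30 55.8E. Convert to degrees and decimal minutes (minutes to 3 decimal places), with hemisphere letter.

Lat: 31 + 30/60 = 31.50000′
Longitude: 30 + 55.8/60 = 30.93000′

46° 31.500′ S, 127° 30.930′ E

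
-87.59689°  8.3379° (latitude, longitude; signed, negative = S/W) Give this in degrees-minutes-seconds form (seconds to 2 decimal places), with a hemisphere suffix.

Latitude is negative → S; |value| = 87.596890
Latitude: 0.596890 × 60 = 35.81340′ → 35′, remainder × 60 = 48.8040″
Lon: 0.337900 × 60 = 20.27400′ → 20′, remainder × 60 = 16.4400″

87°35′48.80″ S, 8°20′16.44″ E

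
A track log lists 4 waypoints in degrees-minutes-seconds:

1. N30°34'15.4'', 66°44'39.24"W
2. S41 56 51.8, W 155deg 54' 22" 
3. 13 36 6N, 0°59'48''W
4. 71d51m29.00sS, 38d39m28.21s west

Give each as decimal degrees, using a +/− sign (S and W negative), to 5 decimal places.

1. 30.57094, -66.74423
2. -41.94772, -155.90611
3. 13.60167, -0.99667
4. -71.85806, -38.65784

Point 1:
  Lat: 34′ + 15.4″ = 34.25667′; 30 + 34.25667/60 = 30.570944
  N → positive
  Lon: 66 + 44/60 + 39.24/3600 = 66.744233
  hemisphere W, so the sign is −
Point 2:
  Latitude: 41 + 56/60 + 51.8/3600 = 41.947722
  S → negative
  Longitude: 54′ + 22″ = 54.36667′; 155 + 54.36667/60 = 155.906111
  hemisphere W, so the sign is −
Point 3:
  Latitude: 36′ + 6″ = 36.10000′; 13 + 36.10000/60 = 13.601667
  N → positive
  Lon: 59′ + 48″ = 59.80000′; 0 + 59.80000/60 = 0.996667
  W → negative
Point 4:
  Lat: 71 + 51/60 + 29/3600 = 71.858056
  hemisphere S, so the sign is −
  λ: 39′ + 28.21″ = 39.47017′; 38 + 39.47017/60 = 38.657836
  W → negative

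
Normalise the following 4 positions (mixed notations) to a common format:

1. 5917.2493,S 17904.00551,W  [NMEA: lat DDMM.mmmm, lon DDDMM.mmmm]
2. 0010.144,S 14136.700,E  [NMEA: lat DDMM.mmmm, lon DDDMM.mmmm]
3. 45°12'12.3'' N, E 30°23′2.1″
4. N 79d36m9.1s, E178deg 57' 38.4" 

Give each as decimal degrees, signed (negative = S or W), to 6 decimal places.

1. -59.287488, -179.066759
2. -0.169067, 141.611667
3. 45.203417, 30.383917
4. 79.602528, 178.960667

Point 1:
  Lat: split at 2 digits → 59° and 17.2493′; 59 + 17.2493/60 = 59.2874883
  S → negative
  Longitude: split at 3 digits → 179° and 4.00551′; 179 + 4.00551/60 = 179.0667585
  W → negative
Point 2:
  Latitude: degrees = first 2 digits = 0, minutes = 10.144; 0 + 10.144/60 = 0.1690667
  S ⇒ negate
  Longitude: degrees = first 3 digits = 141, minutes = 36.7; 141 + 36.7/60 = 141.6116667
  E → positive
Point 3:
  φ: 45° + 12/60 + 12.3/3600 = 45 + 0.200000 + 0.003417 = 45.2034167
  N → positive
  λ: 30° + 23/60 + 2.1/3600 = 30 + 0.383333 + 0.000583 = 30.3839167
  E → positive
Point 4:
  φ: 36′ + 9.1″ = 36.15167′; 79 + 36.15167/60 = 79.6025278
  N → positive
  Lon: 178 + 57/60 + 38.4/3600 = 178.9606667
  E ⇒ keep positive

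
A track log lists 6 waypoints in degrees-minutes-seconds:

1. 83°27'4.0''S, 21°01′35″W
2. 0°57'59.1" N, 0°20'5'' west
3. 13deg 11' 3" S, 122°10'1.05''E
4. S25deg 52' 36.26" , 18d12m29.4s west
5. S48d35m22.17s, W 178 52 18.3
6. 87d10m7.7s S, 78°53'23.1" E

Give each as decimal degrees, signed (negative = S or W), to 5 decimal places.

1. -83.45111, -21.02639
2. 0.96642, -0.33472
3. -13.18417, 122.16696
4. -25.87674, -18.20817
5. -48.58949, -178.87175
6. -87.16881, 78.88975

Point 1:
  Lat: 83 + 27/60 + 4/3600 = 83.451111
  hemisphere S, so the sign is −
  Longitude: 21° + 1/60 + 35/3600 = 21 + 0.016667 + 0.009722 = 21.026389
  hemisphere W, so the sign is −
Point 2:
  Lat: 0° + 57/60 + 59.1/3600 = 0 + 0.950000 + 0.016417 = 0.966417
  N ⇒ keep positive
  Lon: 0° + 20/60 + 5/3600 = 0 + 0.333333 + 0.001389 = 0.334722
  W ⇒ negate
Point 3:
  φ: 13 + 11/60 + 3/3600 = 13.184167
  S → negative
  Lon: 122° + 10/60 + 1.05/3600 = 122 + 0.166667 + 0.000292 = 122.166958
  E ⇒ keep positive
Point 4:
  φ: 25 + 52/60 + 36.26/3600 = 25.876739
  S ⇒ negate
  Lon: 18° + 12/60 + 29.4/3600 = 18 + 0.200000 + 0.008167 = 18.208167
  hemisphere W, so the sign is −
Point 5:
  φ: 48 + 35/60 + 22.17/3600 = 48.589492
  hemisphere S, so the sign is −
  Lon: 178 + 52/60 + 18.3/3600 = 178.871750
  W → negative
Point 6:
  φ: 87° + 10/60 + 7.7/3600 = 87 + 0.166667 + 0.002139 = 87.168806
  S → negative
  Longitude: 78 + 53/60 + 23.1/3600 = 78.889750
  E → positive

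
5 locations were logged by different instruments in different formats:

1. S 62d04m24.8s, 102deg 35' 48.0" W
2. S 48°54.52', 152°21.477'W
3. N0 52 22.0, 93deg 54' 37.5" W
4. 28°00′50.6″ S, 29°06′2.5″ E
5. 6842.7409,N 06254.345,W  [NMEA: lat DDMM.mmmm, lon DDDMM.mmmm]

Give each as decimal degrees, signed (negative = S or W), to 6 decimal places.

1. -62.073556, -102.596667
2. -48.908667, -152.357950
3. 0.872778, -93.910417
4. -28.014056, 29.100694
5. 68.712348, -62.905750

Point 1:
  φ: 62 + 4/60 + 24.8/3600 = 62.0735556
  S ⇒ negate
  Longitude: 35′ + 48″ = 35.80000′; 102 + 35.80000/60 = 102.5966667
  hemisphere W, so the sign is −
Point 2:
  Latitude: 54.52′ = 0.908667°; total 48.9086667
  hemisphere S, so the sign is −
  λ: 21.477′ = 0.357950°; total 152.3579500
  W → negative
Point 3:
  Lat: 52′ + 22″ = 52.36667′; 0 + 52.36667/60 = 0.8727778
  N → positive
  Longitude: 93 + 54/60 + 37.5/3600 = 93.9104167
  W ⇒ negate
Point 4:
  φ: 0′ + 50.6″ = 0.84333′; 28 + 0.84333/60 = 28.0140556
  S ⇒ negate
  Lon: 6′ + 2.5″ = 6.04167′; 29 + 6.04167/60 = 29.1006944
  E ⇒ keep positive
Point 5:
  φ: degrees = first 2 digits = 68, minutes = 42.7409; 68 + 42.7409/60 = 68.7123483
  N ⇒ keep positive
  Longitude: degrees = first 3 digits = 62, minutes = 54.345; 62 + 54.345/60 = 62.9057500
  W → negative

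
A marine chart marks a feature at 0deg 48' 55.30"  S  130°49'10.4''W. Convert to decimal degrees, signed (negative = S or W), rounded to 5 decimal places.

Lat: 48′ + 55.3″ = 48.92167′; 0 + 48.92167/60 = 0.815361
S ⇒ negate
Longitude: 130 + 49/60 + 10.4/3600 = 130.819556
hemisphere W, so the sign is −

-0.81536, -130.81956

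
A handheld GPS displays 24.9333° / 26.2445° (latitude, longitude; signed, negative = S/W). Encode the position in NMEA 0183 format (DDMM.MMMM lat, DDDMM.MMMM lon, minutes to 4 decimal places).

2455.9980,N / 02614.6700,E

φ: 24° + 0.933300 × 60 = 24° 55.998000′
Lon: 26° + 0.244500 × 60 = 26° 14.670000′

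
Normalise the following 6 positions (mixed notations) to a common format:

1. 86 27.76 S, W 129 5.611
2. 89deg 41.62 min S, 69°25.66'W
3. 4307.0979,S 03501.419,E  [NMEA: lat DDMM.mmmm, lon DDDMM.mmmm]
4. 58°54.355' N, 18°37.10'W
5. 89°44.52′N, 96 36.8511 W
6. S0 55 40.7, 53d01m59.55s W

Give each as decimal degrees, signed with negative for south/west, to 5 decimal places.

1. -86.46267, -129.09352
2. -89.69367, -69.42767
3. -43.11830, 35.02365
4. 58.90592, -18.61833
5. 89.74200, -96.61419
6. -0.92797, -53.03321

Point 1:
  φ: 27.76′ = 0.462667°; total 86.462667
  S ⇒ negate
  Longitude: 5.611′ = 0.093517°; total 129.093517
  W ⇒ negate
Point 2:
  Latitude: 89 + 41.62/60 = 89.693667
  hemisphere S, so the sign is −
  Lon: 25.66′ = 0.427667°; total 69.427667
  W → negative
Point 3:
  Latitude: degrees = first 2 digits = 43, minutes = 7.0979; 43 + 7.0979/60 = 43.118298
  S ⇒ negate
  Lon: split at 3 digits → 035° and 1.419′; 35 + 1.419/60 = 35.023650
  E ⇒ keep positive
Point 4:
  Latitude: 54.355′ = 0.905917°; total 58.905917
  N → positive
  Lon: 37.1′ = 0.618333°; total 18.618333
  hemisphere W, so the sign is −
Point 5:
  Lat: 89 + 44.52/60 = 89.742000
  N ⇒ keep positive
  Longitude: 96 + 36.8511/60 = 96.614185
  W ⇒ negate
Point 6:
  Latitude: 0 + 55/60 + 40.7/3600 = 0.927972
  hemisphere S, so the sign is −
  Longitude: 53 + 1/60 + 59.55/3600 = 53.033208
  W ⇒ negate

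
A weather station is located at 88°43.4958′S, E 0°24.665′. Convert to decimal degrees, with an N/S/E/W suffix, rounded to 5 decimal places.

88.72493° S, 0.41108° E

φ: 88 + 43.4958/60 = 88.724930
λ: 0 + 24.665/60 = 0.411083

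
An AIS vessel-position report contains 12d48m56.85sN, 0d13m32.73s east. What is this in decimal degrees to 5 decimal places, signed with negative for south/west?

φ: 12° + 48/60 + 56.85/3600 = 12 + 0.800000 + 0.015792 = 12.815792
N → positive
Lon: 0 + 13/60 + 32.73/3600 = 0.225758
E → positive

12.81579, 0.22576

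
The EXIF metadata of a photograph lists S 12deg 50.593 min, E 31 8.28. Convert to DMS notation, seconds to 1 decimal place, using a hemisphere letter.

φ: 50.59300′ → 50′ and 0.59300 × 60 = 35.580″
Lon: fractional minutes 0.28000 × 60 = 16.800″

12°50′35.6″ S, 31°08′16.8″ E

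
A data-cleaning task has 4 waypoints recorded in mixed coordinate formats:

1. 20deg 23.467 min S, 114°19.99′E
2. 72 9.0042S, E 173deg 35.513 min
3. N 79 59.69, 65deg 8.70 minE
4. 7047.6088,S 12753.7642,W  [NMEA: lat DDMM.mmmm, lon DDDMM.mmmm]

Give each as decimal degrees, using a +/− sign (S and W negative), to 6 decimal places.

1. -20.391117, 114.333167
2. -72.150070, 173.591883
3. 79.994833, 65.145000
4. -70.793480, -127.896070

Point 1:
  Lat: 20 + 23.467/60 = 20.3911167
  hemisphere S, so the sign is −
  λ: 114 + 19.99/60 = 114.3331667
  E ⇒ keep positive
Point 2:
  φ: 9.0042′ = 0.150070°; total 72.1500700
  S ⇒ negate
  λ: 35.513′ = 0.591883°; total 173.5918833
  E → positive
Point 3:
  φ: 79 + 59.69/60 = 79.9948333
  N ⇒ keep positive
  Longitude: 65 + 8.7/60 = 65.1450000
  E ⇒ keep positive
Point 4:
  Lat: split at 2 digits → 70° and 47.6088′; 70 + 47.6088/60 = 70.7934800
  hemisphere S, so the sign is −
  λ: degrees = first 3 digits = 127, minutes = 53.7642; 127 + 53.7642/60 = 127.8960700
  W ⇒ negate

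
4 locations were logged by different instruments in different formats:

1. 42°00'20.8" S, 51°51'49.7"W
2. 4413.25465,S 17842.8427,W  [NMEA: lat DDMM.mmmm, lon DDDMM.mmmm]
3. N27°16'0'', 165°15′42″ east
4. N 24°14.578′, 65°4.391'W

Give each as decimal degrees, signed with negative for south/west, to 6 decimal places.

1. -42.005778, -51.863806
2. -44.220911, -178.714045
3. 27.266667, 165.261667
4. 24.242967, -65.073183

Point 1:
  Lat: 0′ + 20.8″ = 0.34667′; 42 + 0.34667/60 = 42.0057778
  S → negative
  Lon: 51° + 51/60 + 49.7/3600 = 51 + 0.850000 + 0.013806 = 51.8638056
  W → negative
Point 2:
  φ: split at 2 digits → 44° and 13.25465′; 44 + 13.25465/60 = 44.2209108
  hemisphere S, so the sign is −
  λ: degrees = first 3 digits = 178, minutes = 42.8427; 178 + 42.8427/60 = 178.7140450
  W → negative
Point 3:
  Lat: 27° + 16/60 + 0/3600 = 27 + 0.266667 + 0.000000 = 27.2666667
  N → positive
  λ: 165 + 15/60 + 42/3600 = 165.2616667
  E ⇒ keep positive
Point 4:
  Latitude: 14.578′ = 0.242967°; total 24.2429667
  N ⇒ keep positive
  λ: 4.391′ = 0.073183°; total 65.0731833
  W → negative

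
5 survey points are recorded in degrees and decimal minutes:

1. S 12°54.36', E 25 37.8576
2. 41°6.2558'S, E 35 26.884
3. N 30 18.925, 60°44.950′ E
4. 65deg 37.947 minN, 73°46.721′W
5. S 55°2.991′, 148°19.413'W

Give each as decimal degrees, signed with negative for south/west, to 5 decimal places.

Point 1:
  Lat: 54.36′ = 0.906000°; total 12.906000
  S ⇒ negate
  Longitude: 25 + 37.8576/60 = 25.630960
  E ⇒ keep positive
Point 2:
  Latitude: 41 + 6.2558/60 = 41.104263
  S → negative
  λ: 26.884′ = 0.448067°; total 35.448067
  E → positive
Point 3:
  Lat: 30 + 18.925/60 = 30.315417
  N ⇒ keep positive
  Longitude: 60 + 44.95/60 = 60.749167
  E ⇒ keep positive
Point 4:
  Latitude: 37.947′ = 0.632450°; total 65.632450
  N → positive
  λ: 46.721′ = 0.778683°; total 73.778683
  W ⇒ negate
Point 5:
  Latitude: 55 + 2.991/60 = 55.049850
  S → negative
  λ: 148 + 19.413/60 = 148.323550
  W → negative

1. -12.90600, 25.63096
2. -41.10426, 35.44807
3. 30.31542, 60.74917
4. 65.63245, -73.77868
5. -55.04985, -148.32355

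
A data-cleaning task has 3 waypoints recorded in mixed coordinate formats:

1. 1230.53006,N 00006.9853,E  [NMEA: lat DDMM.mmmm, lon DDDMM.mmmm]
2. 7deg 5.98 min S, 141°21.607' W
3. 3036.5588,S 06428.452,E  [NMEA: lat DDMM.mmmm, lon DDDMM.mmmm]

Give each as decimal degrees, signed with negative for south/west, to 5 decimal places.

1. 12.50883, 0.11642
2. -7.09967, -141.36012
3. -30.60931, 64.47420

Point 1:
  Latitude: degrees = first 2 digits = 12, minutes = 30.53006; 12 + 30.53006/60 = 12.508834
  N ⇒ keep positive
  Longitude: split at 3 digits → 000° and 6.9853′; 0 + 6.9853/60 = 0.116422
  E ⇒ keep positive
Point 2:
  Latitude: 7 + 5.98/60 = 7.099667
  hemisphere S, so the sign is −
  λ: 21.607′ = 0.360117°; total 141.360117
  W → negative
Point 3:
  φ: split at 2 digits → 30° and 36.5588′; 30 + 36.5588/60 = 30.609313
  hemisphere S, so the sign is −
  Lon: split at 3 digits → 064° and 28.452′; 64 + 28.452/60 = 64.474200
  E ⇒ keep positive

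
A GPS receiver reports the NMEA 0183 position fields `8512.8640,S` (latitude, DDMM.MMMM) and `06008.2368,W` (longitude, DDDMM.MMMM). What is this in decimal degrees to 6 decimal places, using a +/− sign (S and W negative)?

Lat: split at 2 digits → 85° and 12.864′; 85 + 12.864/60 = 85.2144000
S → negative
Longitude: split at 3 digits → 060° and 8.2368′; 60 + 8.2368/60 = 60.1372800
hemisphere W, so the sign is −

-85.214400, -60.137280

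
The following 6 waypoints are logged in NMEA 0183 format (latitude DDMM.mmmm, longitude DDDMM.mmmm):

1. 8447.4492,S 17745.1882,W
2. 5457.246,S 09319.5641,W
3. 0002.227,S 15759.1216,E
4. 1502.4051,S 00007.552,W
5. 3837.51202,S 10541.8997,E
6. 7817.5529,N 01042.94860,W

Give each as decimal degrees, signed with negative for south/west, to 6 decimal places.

1. -84.790820, -177.753137
2. -54.954100, -93.326068
3. -0.037117, 157.985360
4. -15.040085, -0.125867
5. -38.625200, 105.698328
6. 78.292548, -10.715810

Point 1:
  Lat: split at 2 digits → 84° and 47.4492′; 84 + 47.4492/60 = 84.7908200
  S ⇒ negate
  λ: split at 3 digits → 177° and 45.1882′; 177 + 45.1882/60 = 177.7531367
  hemisphere W, so the sign is −
Point 2:
  Lat: degrees = first 2 digits = 54, minutes = 57.246; 54 + 57.246/60 = 54.9541000
  hemisphere S, so the sign is −
  Longitude: degrees = first 3 digits = 93, minutes = 19.5641; 93 + 19.5641/60 = 93.3260683
  hemisphere W, so the sign is −
Point 3:
  Lat: split at 2 digits → 00° and 2.227′; 0 + 2.227/60 = 0.0371167
  S ⇒ negate
  Longitude: degrees = first 3 digits = 157, minutes = 59.1216; 157 + 59.1216/60 = 157.9853600
  E → positive
Point 4:
  φ: degrees = first 2 digits = 15, minutes = 2.4051; 15 + 2.4051/60 = 15.0400850
  S → negative
  Longitude: degrees = first 3 digits = 0, minutes = 7.552; 0 + 7.552/60 = 0.1258667
  W ⇒ negate
Point 5:
  φ: degrees = first 2 digits = 38, minutes = 37.51202; 38 + 37.51202/60 = 38.6252003
  hemisphere S, so the sign is −
  Lon: degrees = first 3 digits = 105, minutes = 41.8997; 105 + 41.8997/60 = 105.6983283
  E → positive
Point 6:
  φ: split at 2 digits → 78° and 17.5529′; 78 + 17.5529/60 = 78.2925483
  N ⇒ keep positive
  λ: degrees = first 3 digits = 10, minutes = 42.9486; 10 + 42.9486/60 = 10.7158100
  W ⇒ negate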